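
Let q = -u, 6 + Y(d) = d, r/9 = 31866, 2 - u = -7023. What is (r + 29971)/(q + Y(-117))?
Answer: -316765/7148 ≈ -44.315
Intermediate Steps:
u = 7025 (u = 2 - 1*(-7023) = 2 + 7023 = 7025)
r = 286794 (r = 9*31866 = 286794)
Y(d) = -6 + d
q = -7025 (q = -1*7025 = -7025)
(r + 29971)/(q + Y(-117)) = (286794 + 29971)/(-7025 + (-6 - 117)) = 316765/(-7025 - 123) = 316765/(-7148) = 316765*(-1/7148) = -316765/7148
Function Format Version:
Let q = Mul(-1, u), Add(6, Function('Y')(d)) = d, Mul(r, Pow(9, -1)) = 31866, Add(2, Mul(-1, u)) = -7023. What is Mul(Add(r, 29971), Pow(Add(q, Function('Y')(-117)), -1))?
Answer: Rational(-316765, 7148) ≈ -44.315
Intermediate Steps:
u = 7025 (u = Add(2, Mul(-1, -7023)) = Add(2, 7023) = 7025)
r = 286794 (r = Mul(9, 31866) = 286794)
Function('Y')(d) = Add(-6, d)
q = -7025 (q = Mul(-1, 7025) = -7025)
Mul(Add(r, 29971), Pow(Add(q, Function('Y')(-117)), -1)) = Mul(Add(286794, 29971), Pow(Add(-7025, Add(-6, -117)), -1)) = Mul(316765, Pow(Add(-7025, -123), -1)) = Mul(316765, Pow(-7148, -1)) = Mul(316765, Rational(-1, 7148)) = Rational(-316765, 7148)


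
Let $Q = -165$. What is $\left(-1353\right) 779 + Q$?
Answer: $-1054152$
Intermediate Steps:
$\left(-1353\right) 779 + Q = \left(-1353\right) 779 - 165 = -1053987 - 165 = -1054152$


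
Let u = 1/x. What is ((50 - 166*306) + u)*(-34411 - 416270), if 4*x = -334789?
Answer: 1093815830867034/47827 ≈ 2.2870e+10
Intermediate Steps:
x = -334789/4 (x = (¼)*(-334789) = -334789/4 ≈ -83697.)
u = -4/334789 (u = 1/(-334789/4) = -4/334789 ≈ -1.1948e-5)
((50 - 166*306) + u)*(-34411 - 416270) = ((50 - 166*306) - 4/334789)*(-34411 - 416270) = ((50 - 50796) - 4/334789)*(-450681) = (-50746 - 4/334789)*(-450681) = -16989202598/334789*(-450681) = 1093815830867034/47827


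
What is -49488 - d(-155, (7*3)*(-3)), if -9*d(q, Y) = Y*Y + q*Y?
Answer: -47962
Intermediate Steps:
d(q, Y) = -Y**2/9 - Y*q/9 (d(q, Y) = -(Y*Y + q*Y)/9 = -(Y**2 + Y*q)/9 = -Y**2/9 - Y*q/9)
-49488 - d(-155, (7*3)*(-3)) = -49488 - (-1)*(7*3)*(-3)*((7*3)*(-3) - 155)/9 = -49488 - (-1)*21*(-3)*(21*(-3) - 155)/9 = -49488 - (-1)*(-63)*(-63 - 155)/9 = -49488 - (-1)*(-63)*(-218)/9 = -49488 - 1*(-1526) = -49488 + 1526 = -47962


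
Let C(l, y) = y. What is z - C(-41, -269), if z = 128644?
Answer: 128913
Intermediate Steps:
z - C(-41, -269) = 128644 - 1*(-269) = 128644 + 269 = 128913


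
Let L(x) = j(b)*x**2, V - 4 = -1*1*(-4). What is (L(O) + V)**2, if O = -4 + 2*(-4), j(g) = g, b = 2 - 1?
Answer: 23104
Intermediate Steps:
b = 1
O = -12 (O = -4 - 8 = -12)
V = 8 (V = 4 - 1*1*(-4) = 4 - 1*(-4) = 4 + 4 = 8)
L(x) = x**2 (L(x) = 1*x**2 = x**2)
(L(O) + V)**2 = ((-12)**2 + 8)**2 = (144 + 8)**2 = 152**2 = 23104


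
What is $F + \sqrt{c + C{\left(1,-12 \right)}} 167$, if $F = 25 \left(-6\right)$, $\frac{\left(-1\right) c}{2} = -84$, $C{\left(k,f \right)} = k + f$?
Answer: $-150 + 167 \sqrt{157} \approx 1942.5$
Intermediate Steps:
$C{\left(k,f \right)} = f + k$
$c = 168$ ($c = \left(-2\right) \left(-84\right) = 168$)
$F = -150$
$F + \sqrt{c + C{\left(1,-12 \right)}} 167 = -150 + \sqrt{168 + \left(-12 + 1\right)} 167 = -150 + \sqrt{168 - 11} \cdot 167 = -150 + \sqrt{157} \cdot 167 = -150 + 167 \sqrt{157}$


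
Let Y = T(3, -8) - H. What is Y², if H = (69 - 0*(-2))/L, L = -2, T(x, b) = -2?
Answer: 4225/4 ≈ 1056.3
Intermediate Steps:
H = -69/2 (H = (69 - 0*(-2))/(-2) = (69 - 1*0)*(-½) = (69 + 0)*(-½) = 69*(-½) = -69/2 ≈ -34.500)
Y = 65/2 (Y = -2 - 1*(-69/2) = -2 + 69/2 = 65/2 ≈ 32.500)
Y² = (65/2)² = 4225/4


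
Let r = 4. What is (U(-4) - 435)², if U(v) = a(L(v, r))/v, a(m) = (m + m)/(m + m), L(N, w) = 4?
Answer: 3031081/16 ≈ 1.8944e+5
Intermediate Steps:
a(m) = 1 (a(m) = (2*m)/((2*m)) = (2*m)*(1/(2*m)) = 1)
U(v) = 1/v
(U(-4) - 435)² = (1/(-4) - 435)² = (-¼ - 435)² = (-1741/4)² = 3031081/16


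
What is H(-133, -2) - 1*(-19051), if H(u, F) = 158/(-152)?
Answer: 1447797/76 ≈ 19050.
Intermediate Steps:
H(u, F) = -79/76 (H(u, F) = 158*(-1/152) = -79/76)
H(-133, -2) - 1*(-19051) = -79/76 - 1*(-19051) = -79/76 + 19051 = 1447797/76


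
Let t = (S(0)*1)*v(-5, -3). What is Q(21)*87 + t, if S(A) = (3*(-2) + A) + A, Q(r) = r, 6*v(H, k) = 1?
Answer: 1826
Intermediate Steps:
v(H, k) = 1/6 (v(H, k) = (1/6)*1 = 1/6)
S(A) = -6 + 2*A (S(A) = (-6 + A) + A = -6 + 2*A)
t = -1 (t = ((-6 + 2*0)*1)*(1/6) = ((-6 + 0)*1)*(1/6) = -6*1*(1/6) = -6*1/6 = -1)
Q(21)*87 + t = 21*87 - 1 = 1827 - 1 = 1826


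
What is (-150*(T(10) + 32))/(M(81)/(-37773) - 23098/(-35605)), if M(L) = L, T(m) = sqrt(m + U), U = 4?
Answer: -239094696000/32207287 - 7471709250*sqrt(14)/32207287 ≈ -8291.6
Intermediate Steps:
T(m) = sqrt(4 + m) (T(m) = sqrt(m + 4) = sqrt(4 + m))
(-150*(T(10) + 32))/(M(81)/(-37773) - 23098/(-35605)) = (-150*(sqrt(4 + 10) + 32))/(81/(-37773) - 23098/(-35605)) = (-150*(sqrt(14) + 32))/(81*(-1/37773) - 23098*(-1/35605)) = (-150*(32 + sqrt(14)))/(-3/1399 + 23098/35605) = (-4800 - 150*sqrt(14))/(32207287/49811395) = (-4800 - 150*sqrt(14))*(49811395/32207287) = -239094696000/32207287 - 7471709250*sqrt(14)/32207287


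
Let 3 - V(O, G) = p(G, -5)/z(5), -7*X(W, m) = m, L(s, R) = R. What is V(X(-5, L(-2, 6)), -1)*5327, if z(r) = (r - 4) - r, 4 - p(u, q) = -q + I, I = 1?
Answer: 26635/2 ≈ 13318.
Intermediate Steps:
p(u, q) = 3 + q (p(u, q) = 4 - (-q + 1) = 4 - (1 - q) = 4 + (-1 + q) = 3 + q)
X(W, m) = -m/7
z(r) = -4 (z(r) = (-4 + r) - r = -4)
V(O, G) = 5/2 (V(O, G) = 3 - (3 - 5)/(-4) = 3 - (-2)*(-1)/4 = 3 - 1*½ = 3 - ½ = 5/2)
V(X(-5, L(-2, 6)), -1)*5327 = (5/2)*5327 = 26635/2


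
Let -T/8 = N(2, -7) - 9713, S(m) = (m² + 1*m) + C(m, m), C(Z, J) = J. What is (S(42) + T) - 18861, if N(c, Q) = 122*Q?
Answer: 67523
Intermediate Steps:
S(m) = m² + 2*m (S(m) = (m² + 1*m) + m = (m² + m) + m = (m + m²) + m = m² + 2*m)
T = 84536 (T = -8*(122*(-7) - 9713) = -8*(-854 - 9713) = -8*(-10567) = 84536)
(S(42) + T) - 18861 = (42*(2 + 42) + 84536) - 18861 = (42*44 + 84536) - 18861 = (1848 + 84536) - 18861 = 86384 - 18861 = 67523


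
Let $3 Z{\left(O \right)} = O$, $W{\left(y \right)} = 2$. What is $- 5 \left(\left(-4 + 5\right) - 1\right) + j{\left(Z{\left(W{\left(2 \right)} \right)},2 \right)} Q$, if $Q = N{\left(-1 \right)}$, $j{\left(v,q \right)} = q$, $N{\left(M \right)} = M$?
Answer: $-2$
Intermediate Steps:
$Z{\left(O \right)} = \frac{O}{3}$
$Q = -1$
$- 5 \left(\left(-4 + 5\right) - 1\right) + j{\left(Z{\left(W{\left(2 \right)} \right)},2 \right)} Q = - 5 \left(\left(-4 + 5\right) - 1\right) + 2 \left(-1\right) = - 5 \left(1 - 1\right) - 2 = \left(-5\right) 0 - 2 = 0 - 2 = -2$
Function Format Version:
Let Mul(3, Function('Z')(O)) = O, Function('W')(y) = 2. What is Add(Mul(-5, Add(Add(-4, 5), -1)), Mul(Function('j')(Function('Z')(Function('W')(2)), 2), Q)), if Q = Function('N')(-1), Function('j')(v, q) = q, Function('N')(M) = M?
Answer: -2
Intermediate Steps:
Function('Z')(O) = Mul(Rational(1, 3), O)
Q = -1
Add(Mul(-5, Add(Add(-4, 5), -1)), Mul(Function('j')(Function('Z')(Function('W')(2)), 2), Q)) = Add(Mul(-5, Add(Add(-4, 5), -1)), Mul(2, -1)) = Add(Mul(-5, Add(1, -1)), -2) = Add(Mul(-5, 0), -2) = Add(0, -2) = -2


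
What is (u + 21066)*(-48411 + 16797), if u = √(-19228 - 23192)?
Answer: -665980524 - 63228*I*√10605 ≈ -6.6598e+8 - 6.5113e+6*I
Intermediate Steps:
u = 2*I*√10605 (u = √(-42420) = 2*I*√10605 ≈ 205.96*I)
(u + 21066)*(-48411 + 16797) = (2*I*√10605 + 21066)*(-48411 + 16797) = (21066 + 2*I*√10605)*(-31614) = -665980524 - 63228*I*√10605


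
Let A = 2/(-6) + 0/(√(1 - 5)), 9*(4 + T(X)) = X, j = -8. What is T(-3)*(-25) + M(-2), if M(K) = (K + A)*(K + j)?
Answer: 395/3 ≈ 131.67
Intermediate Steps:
T(X) = -4 + X/9
A = -⅓ (A = 2*(-⅙) + 0/(√(-4)) = -⅓ + 0/((2*I)) = -⅓ + 0*(-I/2) = -⅓ + 0 = -⅓ ≈ -0.33333)
M(K) = (-8 + K)*(-⅓ + K) (M(K) = (K - ⅓)*(K - 8) = (-⅓ + K)*(-8 + K) = (-8 + K)*(-⅓ + K))
T(-3)*(-25) + M(-2) = (-4 + (⅑)*(-3))*(-25) + (8/3 + (-2)² - 25/3*(-2)) = (-4 - ⅓)*(-25) + (8/3 + 4 + 50/3) = -13/3*(-25) + 70/3 = 325/3 + 70/3 = 395/3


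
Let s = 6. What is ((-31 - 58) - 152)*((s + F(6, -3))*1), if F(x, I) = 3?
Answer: -2169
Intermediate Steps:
((-31 - 58) - 152)*((s + F(6, -3))*1) = ((-31 - 58) - 152)*((6 + 3)*1) = (-89 - 152)*(9*1) = -241*9 = -2169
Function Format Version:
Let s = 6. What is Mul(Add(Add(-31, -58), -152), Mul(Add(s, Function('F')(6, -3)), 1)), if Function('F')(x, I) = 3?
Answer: -2169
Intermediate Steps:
Mul(Add(Add(-31, -58), -152), Mul(Add(s, Function('F')(6, -3)), 1)) = Mul(Add(Add(-31, -58), -152), Mul(Add(6, 3), 1)) = Mul(Add(-89, -152), Mul(9, 1)) = Mul(-241, 9) = -2169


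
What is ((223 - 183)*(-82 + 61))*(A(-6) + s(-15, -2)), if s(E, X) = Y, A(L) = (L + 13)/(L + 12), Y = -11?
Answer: 8260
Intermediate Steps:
A(L) = (13 + L)/(12 + L)
s(E, X) = -11
((223 - 183)*(-82 + 61))*(A(-6) + s(-15, -2)) = ((223 - 183)*(-82 + 61))*((13 - 6)/(12 - 6) - 11) = (40*(-21))*(7/6 - 11) = -840*((⅙)*7 - 11) = -840*(7/6 - 11) = -840*(-59/6) = 8260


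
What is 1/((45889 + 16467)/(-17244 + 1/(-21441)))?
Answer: -369728605/1336974996 ≈ -0.27654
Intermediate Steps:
1/((45889 + 16467)/(-17244 + 1/(-21441))) = 1/(62356/(-17244 - 1/21441)) = 1/(62356/(-369728605/21441)) = 1/(62356*(-21441/369728605)) = 1/(-1336974996/369728605) = -369728605/1336974996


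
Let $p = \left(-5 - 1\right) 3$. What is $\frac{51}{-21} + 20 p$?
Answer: $- \frac{2537}{7} \approx -362.43$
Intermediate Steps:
$p = -18$ ($p = \left(-6\right) 3 = -18$)
$\frac{51}{-21} + 20 p = \frac{51}{-21} + 20 \left(-18\right) = 51 \left(- \frac{1}{21}\right) - 360 = - \frac{17}{7} - 360 = - \frac{2537}{7}$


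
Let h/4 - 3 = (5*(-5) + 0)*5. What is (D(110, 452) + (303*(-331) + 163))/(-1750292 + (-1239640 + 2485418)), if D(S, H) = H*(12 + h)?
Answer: 157641/252257 ≈ 0.62492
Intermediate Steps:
h = -488 (h = 12 + 4*((5*(-5) + 0)*5) = 12 + 4*((-25 + 0)*5) = 12 + 4*(-25*5) = 12 + 4*(-125) = 12 - 500 = -488)
D(S, H) = -476*H (D(S, H) = H*(12 - 488) = H*(-476) = -476*H)
(D(110, 452) + (303*(-331) + 163))/(-1750292 + (-1239640 + 2485418)) = (-476*452 + (303*(-331) + 163))/(-1750292 + (-1239640 + 2485418)) = (-215152 + (-100293 + 163))/(-1750292 + 1245778) = (-215152 - 100130)/(-504514) = -315282*(-1/504514) = 157641/252257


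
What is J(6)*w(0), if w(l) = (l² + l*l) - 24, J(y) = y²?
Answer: -864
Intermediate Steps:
w(l) = -24 + 2*l² (w(l) = (l² + l²) - 24 = 2*l² - 24 = -24 + 2*l²)
J(6)*w(0) = 6²*(-24 + 2*0²) = 36*(-24 + 2*0) = 36*(-24 + 0) = 36*(-24) = -864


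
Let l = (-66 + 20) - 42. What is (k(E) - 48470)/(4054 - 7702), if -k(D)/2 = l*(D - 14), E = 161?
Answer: 11299/1824 ≈ 6.1946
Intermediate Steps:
l = -88 (l = -46 - 42 = -88)
k(D) = -2464 + 176*D (k(D) = -(-176)*(D - 14) = -(-176)*(-14 + D) = -2*(1232 - 88*D) = -2464 + 176*D)
(k(E) - 48470)/(4054 - 7702) = ((-2464 + 176*161) - 48470)/(4054 - 7702) = ((-2464 + 28336) - 48470)/(-3648) = (25872 - 48470)*(-1/3648) = -22598*(-1/3648) = 11299/1824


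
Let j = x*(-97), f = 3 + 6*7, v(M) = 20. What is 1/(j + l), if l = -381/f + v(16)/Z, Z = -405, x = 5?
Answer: -405/199874 ≈ -0.0020263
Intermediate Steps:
f = 45 (f = 3 + 42 = 45)
l = -3449/405 (l = -381/45 + 20/(-405) = -381*1/45 + 20*(-1/405) = -127/15 - 4/81 = -3449/405 ≈ -8.5161)
j = -485 (j = 5*(-97) = -485)
1/(j + l) = 1/(-485 - 3449/405) = 1/(-199874/405) = -405/199874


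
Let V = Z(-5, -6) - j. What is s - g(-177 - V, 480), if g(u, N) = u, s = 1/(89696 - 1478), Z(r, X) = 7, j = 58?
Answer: 11115469/88218 ≈ 126.00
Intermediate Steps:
s = 1/88218 ≈ 1.1336e-5
V = -51 (V = 7 - 1*58 = 7 - 58 = -51)
s - g(-177 - V, 480) = 1/88218 - (-177 - 1*(-51)) = 1/88218 - (-177 + 51) = 1/88218 - 1*(-126) = 1/88218 + 126 = 11115469/88218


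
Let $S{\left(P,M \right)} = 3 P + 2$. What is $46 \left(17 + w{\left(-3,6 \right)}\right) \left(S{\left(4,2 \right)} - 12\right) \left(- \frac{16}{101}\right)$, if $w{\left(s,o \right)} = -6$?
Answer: $- \frac{16192}{101} \approx -160.32$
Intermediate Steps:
$S{\left(P,M \right)} = 2 + 3 P$
$46 \left(17 + w{\left(-3,6 \right)}\right) \left(S{\left(4,2 \right)} - 12\right) \left(- \frac{16}{101}\right) = 46 \left(17 - 6\right) \left(\left(2 + 3 \cdot 4\right) - 12\right) \left(- \frac{16}{101}\right) = 46 \cdot 11 \left(\left(2 + 12\right) - 12\right) \left(\left(-16\right) \frac{1}{101}\right) = 46 \cdot 11 \left(14 - 12\right) \left(- \frac{16}{101}\right) = 46 \cdot 11 \cdot 2 \left(- \frac{16}{101}\right) = 46 \cdot 22 \left(- \frac{16}{101}\right) = 1012 \left(- \frac{16}{101}\right) = - \frac{16192}{101}$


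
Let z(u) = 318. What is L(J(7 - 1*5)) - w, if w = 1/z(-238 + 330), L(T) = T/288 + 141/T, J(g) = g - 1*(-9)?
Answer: 2158109/167904 ≈ 12.853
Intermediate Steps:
J(g) = 9 + g (J(g) = g + 9 = 9 + g)
L(T) = 141/T + T/288 (L(T) = T*(1/288) + 141/T = T/288 + 141/T = 141/T + T/288)
w = 1/318 ≈ 0.0031447
L(J(7 - 1*5)) - w = (141/(9 + (7 - 1*5)) + (9 + (7 - 1*5))/288) - 1*1/318 = (141/(9 + (7 - 5)) + (9 + (7 - 5))/288) - 1/318 = (141/(9 + 2) + (9 + 2)/288) - 1/318 = (141/11 + (1/288)*11) - 1/318 = (141*(1/11) + 11/288) - 1/318 = (141/11 + 11/288) - 1/318 = 40729/3168 - 1/318 = 2158109/167904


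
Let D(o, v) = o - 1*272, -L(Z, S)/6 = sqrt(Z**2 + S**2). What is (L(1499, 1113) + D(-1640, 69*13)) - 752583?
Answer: -754495 - 6*sqrt(3485770) ≈ -7.6570e+5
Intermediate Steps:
L(Z, S) = -6*sqrt(S**2 + Z**2) (L(Z, S) = -6*sqrt(Z**2 + S**2) = -6*sqrt(S**2 + Z**2))
D(o, v) = -272 + o (D(o, v) = o - 272 = -272 + o)
(L(1499, 1113) + D(-1640, 69*13)) - 752583 = (-6*sqrt(1113**2 + 1499**2) + (-272 - 1640)) - 752583 = (-6*sqrt(1238769 + 2247001) - 1912) - 752583 = (-6*sqrt(3485770) - 1912) - 752583 = (-1912 - 6*sqrt(3485770)) - 752583 = -754495 - 6*sqrt(3485770)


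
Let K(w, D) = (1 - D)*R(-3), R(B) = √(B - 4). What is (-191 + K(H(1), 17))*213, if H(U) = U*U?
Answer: -40683 - 3408*I*√7 ≈ -40683.0 - 9016.7*I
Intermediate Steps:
R(B) = √(-4 + B)
H(U) = U²
K(w, D) = I*√7*(1 - D) (K(w, D) = (1 - D)*√(-4 - 3) = (1 - D)*√(-7) = (1 - D)*(I*√7) = I*√7*(1 - D))
(-191 + K(H(1), 17))*213 = (-191 + I*√7*(1 - 1*17))*213 = (-191 + I*√7*(1 - 17))*213 = (-191 + I*√7*(-16))*213 = (-191 - 16*I*√7)*213 = -40683 - 3408*I*√7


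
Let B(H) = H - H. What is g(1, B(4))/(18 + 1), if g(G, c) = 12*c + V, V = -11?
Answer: -11/19 ≈ -0.57895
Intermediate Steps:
B(H) = 0
g(G, c) = -11 + 12*c (g(G, c) = 12*c - 11 = -11 + 12*c)
g(1, B(4))/(18 + 1) = (-11 + 12*0)/(18 + 1) = (-11 + 0)/19 = (1/19)*(-11) = -11/19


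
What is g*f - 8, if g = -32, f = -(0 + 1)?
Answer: 24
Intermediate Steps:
f = -1 (f = -1*1 = -1)
g*f - 8 = -32*(-1) - 8 = 32 - 8 = 24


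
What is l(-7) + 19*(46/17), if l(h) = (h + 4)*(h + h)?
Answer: 1588/17 ≈ 93.412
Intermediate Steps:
l(h) = 2*h*(4 + h) (l(h) = (4 + h)*(2*h) = 2*h*(4 + h))
l(-7) + 19*(46/17) = 2*(-7)*(4 - 7) + 19*(46/17) = 2*(-7)*(-3) + 19*(46*(1/17)) = 42 + 19*(46/17) = 42 + 874/17 = 1588/17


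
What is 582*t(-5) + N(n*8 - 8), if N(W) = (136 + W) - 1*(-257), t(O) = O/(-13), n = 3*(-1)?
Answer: 7603/13 ≈ 584.85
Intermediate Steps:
n = -3
t(O) = -O/13 (t(O) = O*(-1/13) = -O/13)
N(W) = 393 + W (N(W) = (136 + W) + 257 = 393 + W)
582*t(-5) + N(n*8 - 8) = 582*(-1/13*(-5)) + (393 + (-3*8 - 8)) = 582*(5/13) + (393 + (-24 - 8)) = 2910/13 + (393 - 32) = 2910/13 + 361 = 7603/13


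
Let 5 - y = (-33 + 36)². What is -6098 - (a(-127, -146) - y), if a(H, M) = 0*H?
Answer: -6102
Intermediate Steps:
a(H, M) = 0
y = -4 (y = 5 - (-33 + 36)² = 5 - 1*3² = 5 - 1*9 = 5 - 9 = -4)
-6098 - (a(-127, -146) - y) = -6098 - (0 - 1*(-4)) = -6098 - (0 + 4) = -6098 - 1*4 = -6098 - 4 = -6102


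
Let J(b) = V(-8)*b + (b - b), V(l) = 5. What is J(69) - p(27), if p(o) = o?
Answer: 318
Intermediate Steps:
J(b) = 5*b (J(b) = 5*b + (b - b) = 5*b + 0 = 5*b)
J(69) - p(27) = 5*69 - 1*27 = 345 - 27 = 318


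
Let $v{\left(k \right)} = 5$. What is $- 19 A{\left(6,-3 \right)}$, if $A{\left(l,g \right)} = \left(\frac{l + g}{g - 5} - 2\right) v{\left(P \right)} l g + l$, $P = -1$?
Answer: $- \frac{16701}{4} \approx -4175.3$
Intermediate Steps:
$A{\left(l,g \right)} = l + g l \left(-10 + \frac{5 \left(g + l\right)}{-5 + g}\right)$ ($A{\left(l,g \right)} = \left(\frac{l + g}{g - 5} - 2\right) 5 l g + l = \left(\frac{g + l}{-5 + g} - 2\right) 5 l g + l = \left(-2 + \frac{g + l}{-5 + g}\right) 5 l g + l = \left(-10 + \frac{5 \left(g + l\right)}{-5 + g}\right) l g + l = l \left(-10 + \frac{5 \left(g + l\right)}{-5 + g}\right) g + l = g l \left(-10 + \frac{5 \left(g + l\right)}{-5 + g}\right) + l = l + g l \left(-10 + \frac{5 \left(g + l\right)}{-5 + g}\right)$)
$- 19 A{\left(6,-3 \right)} = - 19 \frac{6 \left(-5 - 5 \left(-3\right)^{2} + 51 \left(-3\right) + 5 \left(-3\right) 6\right)}{-5 - 3} = - 19 \frac{6 \left(-5 - 45 - 153 - 90\right)}{-8} = - 19 \cdot 6 \left(- \frac{1}{8}\right) \left(-5 - 45 - 153 - 90\right) = - 19 \cdot 6 \left(- \frac{1}{8}\right) \left(-293\right) = \left(-19\right) \frac{879}{4} = - \frac{16701}{4}$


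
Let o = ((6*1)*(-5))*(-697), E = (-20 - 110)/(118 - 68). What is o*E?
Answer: -54366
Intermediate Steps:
E = -13/5 (E = -130/50 = -130*1/50 = -13/5 ≈ -2.6000)
o = 20910 (o = (6*(-5))*(-697) = -30*(-697) = 20910)
o*E = 20910*(-13/5) = -54366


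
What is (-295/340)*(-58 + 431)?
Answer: -22007/68 ≈ -323.63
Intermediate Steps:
(-295/340)*(-58 + 431) = -295*1/340*373 = -59/68*373 = -22007/68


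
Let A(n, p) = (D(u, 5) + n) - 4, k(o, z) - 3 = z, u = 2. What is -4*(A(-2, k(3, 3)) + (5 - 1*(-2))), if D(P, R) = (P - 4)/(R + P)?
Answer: -20/7 ≈ -2.8571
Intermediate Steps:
D(P, R) = (-4 + P)/(P + R)
k(o, z) = 3 + z
A(n, p) = -30/7 + n (A(n, p) = ((-4 + 2)/(2 + 5) + n) - 4 = (-2/7 + n) - 4 = -30/7 + n)
-4*(A(-2, k(3, 3)) + (5 - 1*(-2))) = -4*((-30/7 - 2) + (5 - 1*(-2))) = -4*(-44/7 + (5 + 2)) = -4*(-44/7 + 7) = -4*5/7 = -20/7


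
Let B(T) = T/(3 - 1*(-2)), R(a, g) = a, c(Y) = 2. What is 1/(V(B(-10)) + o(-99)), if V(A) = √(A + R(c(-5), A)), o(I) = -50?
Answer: -1/50 ≈ -0.020000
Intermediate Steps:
B(T) = T/5 (B(T) = T/(3 + 2) = T/5)
V(A) = √(2 + A) (V(A) = √(A + 2) = √(2 + A))
1/(V(B(-10)) + o(-99)) = 1/(√(2 + (⅕)*(-10)) - 50) = 1/(√(2 - 2) - 50) = 1/(√0 - 50) = 1/(0 - 50) = 1/(-50) = -1/50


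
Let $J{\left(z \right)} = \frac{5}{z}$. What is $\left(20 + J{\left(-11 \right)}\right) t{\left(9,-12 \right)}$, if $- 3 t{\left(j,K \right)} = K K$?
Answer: $- \frac{10320}{11} \approx -938.18$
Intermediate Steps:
$t{\left(j,K \right)} = - \frac{K^{2}}{3}$ ($t{\left(j,K \right)} = - \frac{K K}{3} = - \frac{K^{2}}{3}$)
$\left(20 + J{\left(-11 \right)}\right) t{\left(9,-12 \right)} = \left(20 + \frac{5}{-11}\right) \left(- \frac{\left(-12\right)^{2}}{3}\right) = \left(20 + 5 \left(- \frac{1}{11}\right)\right) \left(\left(- \frac{1}{3}\right) 144\right) = \left(20 - \frac{5}{11}\right) \left(-48\right) = \frac{215}{11} \left(-48\right) = - \frac{10320}{11}$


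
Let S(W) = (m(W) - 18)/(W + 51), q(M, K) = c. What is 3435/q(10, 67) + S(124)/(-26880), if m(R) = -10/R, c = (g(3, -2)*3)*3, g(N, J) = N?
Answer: 111312323363/874944000 ≈ 127.22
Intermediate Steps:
c = 27 (c = (3*3)*3 = 9*3 = 27)
q(M, K) = 27
S(W) = (-18 - 10/W)/(51 + W) (S(W) = (-10/W - 18)/(W + 51) = (-18 - 10/W)/(51 + W))
3435/q(10, 67) + S(124)/(-26880) = 3435/27 + (2*(-5 - 9*124)/(124*(51 + 124)))/(-26880) = 3435*(1/27) + (2*(1/124)*(-5 - 1116)/175)*(-1/26880) = 1145/9 + (2*(1/124)*(1/175)*(-1121))*(-1/26880) = 1145/9 - 1121/10850*(-1/26880) = 1145/9 + 1121/291648000 = 111312323363/874944000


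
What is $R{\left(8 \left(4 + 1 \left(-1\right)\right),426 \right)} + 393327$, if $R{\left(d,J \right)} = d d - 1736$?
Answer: $392167$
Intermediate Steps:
$R{\left(d,J \right)} = -1736 + d^{2}$ ($R{\left(d,J \right)} = d^{2} - 1736 = -1736 + d^{2}$)
$R{\left(8 \left(4 + 1 \left(-1\right)\right),426 \right)} + 393327 = \left(-1736 + \left(8 \left(4 + 1 \left(-1\right)\right)\right)^{2}\right) + 393327 = \left(-1736 + \left(8 \left(4 - 1\right)\right)^{2}\right) + 393327 = \left(-1736 + \left(8 \cdot 3\right)^{2}\right) + 393327 = \left(-1736 + 24^{2}\right) + 393327 = \left(-1736 + 576\right) + 393327 = -1160 + 393327 = 392167$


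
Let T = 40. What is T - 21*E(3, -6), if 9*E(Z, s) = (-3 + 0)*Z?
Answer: 61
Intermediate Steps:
E(Z, s) = -Z/3 (E(Z, s) = ((-3 + 0)*Z)/9 = (-3*Z)/9 = -Z/3)
T - 21*E(3, -6) = 40 - (-7)*3 = 40 - 21*(-1) = 40 + 21 = 61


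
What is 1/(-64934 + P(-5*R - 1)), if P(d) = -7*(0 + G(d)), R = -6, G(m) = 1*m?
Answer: -1/65137 ≈ -1.5352e-5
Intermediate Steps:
G(m) = m
P(d) = -7*d (P(d) = -7*(0 + d) = -7*d)
1/(-64934 + P(-5*R - 1)) = 1/(-64934 - 7*(-5*(-6) - 1)) = 1/(-64934 - 7*(30 - 1)) = 1/(-64934 - 7*29) = 1/(-64934 - 203) = 1/(-65137) = -1/65137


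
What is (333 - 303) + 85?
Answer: 115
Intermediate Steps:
(333 - 303) + 85 = 30 + 85 = 115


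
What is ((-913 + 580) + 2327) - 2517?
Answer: -523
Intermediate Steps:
((-913 + 580) + 2327) - 2517 = (-333 + 2327) - 2517 = 1994 - 2517 = -523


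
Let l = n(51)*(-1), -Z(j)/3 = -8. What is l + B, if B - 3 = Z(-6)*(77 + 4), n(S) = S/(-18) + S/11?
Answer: 128383/66 ≈ 1945.2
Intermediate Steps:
n(S) = 7*S/198 (n(S) = S*(-1/18) + S*(1/11) = -S/18 + S/11 = 7*S/198)
Z(j) = 24 (Z(j) = -3*(-8) = 24)
l = -119/66 (l = ((7/198)*51)*(-1) = (119/66)*(-1) = -119/66 ≈ -1.8030)
B = 1947 (B = 3 + 24*(77 + 4) = 3 + 24*81 = 3 + 1944 = 1947)
l + B = -119/66 + 1947 = 128383/66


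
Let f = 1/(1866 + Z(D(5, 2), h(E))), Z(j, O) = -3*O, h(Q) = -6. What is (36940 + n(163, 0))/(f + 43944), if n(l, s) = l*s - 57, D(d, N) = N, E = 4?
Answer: 69487572/82790497 ≈ 0.83932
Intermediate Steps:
f = 1/1884 (f = 1/(1866 - 3*(-6)) = 1/(1866 + 18) = 1/1884 ≈ 0.00053079)
n(l, s) = -57 + l*s
(36940 + n(163, 0))/(f + 43944) = (36940 + (-57 + 163*0))/(1/1884 + 43944) = (36940 + (-57 + 0))/(82790497/1884) = (36940 - 57)*(1884/82790497) = 36883*(1884/82790497) = 69487572/82790497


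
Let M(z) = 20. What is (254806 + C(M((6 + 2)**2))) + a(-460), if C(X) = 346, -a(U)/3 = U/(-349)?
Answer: 89046668/349 ≈ 2.5515e+5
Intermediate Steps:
a(U) = 3*U/349 (a(U) = -3*U/(-349) = -3*U*(-1)/349 = -(-3)*U/349 = 3*U/349)
(254806 + C(M((6 + 2)**2))) + a(-460) = (254806 + 346) + (3/349)*(-460) = 255152 - 1380/349 = 89046668/349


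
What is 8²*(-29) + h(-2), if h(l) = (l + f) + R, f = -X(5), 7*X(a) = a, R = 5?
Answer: -12976/7 ≈ -1853.7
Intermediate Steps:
X(a) = a/7
f = -5/7 ≈ -0.71429
h(l) = 30/7 + l (h(l) = (l - 5/7) + 5 = (-5/7 + l) + 5 = 30/7 + l)
8²*(-29) + h(-2) = 8²*(-29) + (30/7 - 2) = 64*(-29) + 16/7 = -1856 + 16/7 = -12976/7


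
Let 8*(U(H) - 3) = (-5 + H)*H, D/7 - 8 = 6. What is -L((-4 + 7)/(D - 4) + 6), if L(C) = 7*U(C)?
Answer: -1869441/70688 ≈ -26.446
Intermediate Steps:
D = 98 (D = 56 + 7*6 = 56 + 42 = 98)
U(H) = 3 + H*(-5 + H)/8 (U(H) = 3 + ((-5 + H)*H)/8 = 3 + (H*(-5 + H))/8 = 3 + H*(-5 + H)/8)
L(C) = 21 - 35*C/8 + 7*C**2/8 (L(C) = 7*(3 - 5*C/8 + C**2/8) = 21 - 35*C/8 + 7*C**2/8)
-L((-4 + 7)/(D - 4) + 6) = -(21 - 35*((-4 + 7)/(98 - 4) + 6)/8 + 7*((-4 + 7)/(98 - 4) + 6)**2/8) = -(21 - 35*(3/94 + 6)/8 + 7*(3/94 + 6)**2/8) = -(21 - 35/8*567/94 + 7*(567/94)**2/8) = -(21 - 19845/752 + (7/8)*(321489/8836)) = -(21 - 19845/752 + 2250423/70688) = -1*1869441/70688 = -1869441/70688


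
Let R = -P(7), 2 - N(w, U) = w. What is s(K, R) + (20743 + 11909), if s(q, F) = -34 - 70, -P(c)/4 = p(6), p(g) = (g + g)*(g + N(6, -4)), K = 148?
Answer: 32548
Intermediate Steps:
N(w, U) = 2 - w
p(g) = 2*g*(-4 + g) (p(g) = (g + g)*(g + (2 - 1*6)) = (2*g)*(g + (2 - 6)) = (2*g)*(g - 4) = (2*g)*(-4 + g) = 2*g*(-4 + g))
P(c) = -96 (P(c) = -8*6*(-4 + 6) = -8*6*2 = -4*24 = -96)
R = 96 (R = -1*(-96) = 96)
s(q, F) = -104
s(K, R) + (20743 + 11909) = -104 + (20743 + 11909) = -104 + 32652 = 32548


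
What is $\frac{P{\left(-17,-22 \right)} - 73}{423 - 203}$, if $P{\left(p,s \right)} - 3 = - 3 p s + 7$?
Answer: $- \frac{237}{44} \approx -5.3864$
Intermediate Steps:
$P{\left(p,s \right)} = 10 - 3 p s$ ($P{\left(p,s \right)} = 3 + \left(- 3 p s + 7\right) = 3 - \left(-7 + 3 p s\right) = 10 - 3 p s$)
$\frac{P{\left(-17,-22 \right)} - 73}{423 - 203} = \frac{\left(10 - \left(-51\right) \left(-22\right)\right) - 73}{423 - 203} = \frac{\left(10 - 1122\right) - 73}{220} = \left(-1112 - 73\right) \frac{1}{220} = \left(-1185\right) \frac{1}{220} = - \frac{237}{44}$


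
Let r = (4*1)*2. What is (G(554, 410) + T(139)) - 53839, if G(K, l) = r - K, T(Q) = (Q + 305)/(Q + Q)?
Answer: -7559293/139 ≈ -54383.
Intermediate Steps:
r = 8 (r = 4*2 = 8)
T(Q) = (305 + Q)/(2*Q) (T(Q) = (305 + Q)/((2*Q)) = (305 + Q)*(1/(2*Q)) = (305 + Q)/(2*Q))
G(K, l) = 8 - K
(G(554, 410) + T(139)) - 53839 = ((8 - 1*554) + (½)*(305 + 139)/139) - 53839 = ((8 - 554) + (½)*(1/139)*444) - 53839 = (-546 + 222/139) - 53839 = -75672/139 - 53839 = -7559293/139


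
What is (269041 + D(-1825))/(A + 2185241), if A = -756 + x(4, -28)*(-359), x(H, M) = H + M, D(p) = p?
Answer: 267216/2193101 ≈ 0.12184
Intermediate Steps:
A = 7860 (A = -756 + (4 - 28)*(-359) = -756 - 24*(-359) = -756 + 8616 = 7860)
(269041 + D(-1825))/(A + 2185241) = (269041 - 1825)/(7860 + 2185241) = 267216/2193101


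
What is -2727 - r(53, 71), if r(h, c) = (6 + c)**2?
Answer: -8656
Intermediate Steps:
-2727 - r(53, 71) = -2727 - (6 + 71)**2 = -2727 - 1*77**2 = -2727 - 1*5929 = -2727 - 5929 = -8656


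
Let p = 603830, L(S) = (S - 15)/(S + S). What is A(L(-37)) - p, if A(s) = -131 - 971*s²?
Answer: -827479005/1369 ≈ -6.0444e+5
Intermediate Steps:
L(S) = (-15 + S)/(2*S) (L(S) = (-15 + S)/((2*S)) = (-15 + S)*(1/(2*S)) = (-15 + S)/(2*S))
A(L(-37)) - p = (-131 - 971*(-15 - 37)²/5476) - 1*603830 = (-131 - 971*((½)*(-1/37)*(-52))²) - 603830 = (-131 - 971*(26/37)²) - 603830 = (-131 - 971*676/1369) - 603830 = (-131 - 656396/1369) - 603830 = -835735/1369 - 603830 = -827479005/1369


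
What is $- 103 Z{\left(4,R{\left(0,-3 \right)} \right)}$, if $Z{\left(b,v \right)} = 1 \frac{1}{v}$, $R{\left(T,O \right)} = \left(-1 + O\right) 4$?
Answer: $\frac{103}{16} \approx 6.4375$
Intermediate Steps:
$R{\left(T,O \right)} = -4 + 4 O$
$Z{\left(b,v \right)} = \frac{1}{v}$
$- 103 Z{\left(4,R{\left(0,-3 \right)} \right)} = - \frac{103}{-4 + 4 \left(-3\right)} = - \frac{103}{-4 - 12} = - \frac{103}{-16} = \left(-103\right) \left(- \frac{1}{16}\right) = \frac{103}{16}$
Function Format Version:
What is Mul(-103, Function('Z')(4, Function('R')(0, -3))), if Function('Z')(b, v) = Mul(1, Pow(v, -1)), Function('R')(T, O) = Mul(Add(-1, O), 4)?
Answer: Rational(103, 16) ≈ 6.4375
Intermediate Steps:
Function('R')(T, O) = Add(-4, Mul(4, O))
Function('Z')(b, v) = Pow(v, -1)
Mul(-103, Function('Z')(4, Function('R')(0, -3))) = Mul(-103, Pow(Add(-4, Mul(4, -3)), -1)) = Mul(-103, Pow(Add(-4, -12), -1)) = Mul(-103, Pow(-16, -1)) = Mul(-103, Rational(-1, 16)) = Rational(103, 16)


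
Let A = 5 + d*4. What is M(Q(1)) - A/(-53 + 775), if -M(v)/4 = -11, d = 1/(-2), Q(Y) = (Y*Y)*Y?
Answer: 31765/722 ≈ 43.996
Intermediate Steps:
Q(Y) = Y³ (Q(Y) = Y²*Y = Y³)
d = -½ ≈ -0.50000
A = 3 (A = 5 - ½*4 = 5 - 2 = 3)
M(v) = 44 (M(v) = -4*(-11) = 44)
M(Q(1)) - A/(-53 + 775) = 44 - 3/(-53 + 775) = 44 - 3/722 = 31765/722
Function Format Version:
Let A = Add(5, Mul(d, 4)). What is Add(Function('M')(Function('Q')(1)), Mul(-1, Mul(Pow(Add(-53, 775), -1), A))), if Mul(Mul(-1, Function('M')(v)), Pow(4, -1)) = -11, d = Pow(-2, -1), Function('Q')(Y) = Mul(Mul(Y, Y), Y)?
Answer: Rational(31765, 722) ≈ 43.996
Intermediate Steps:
Function('Q')(Y) = Pow(Y, 3) (Function('Q')(Y) = Mul(Pow(Y, 2), Y) = Pow(Y, 3))
d = Rational(-1, 2) ≈ -0.50000
A = 3 (A = Add(5, Mul(Rational(-1, 2), 4)) = Add(5, -2) = 3)
Function('M')(v) = 44 (Function('M')(v) = Mul(-4, -11) = 44)
Add(Function('M')(Function('Q')(1)), Mul(-1, Mul(Pow(Add(-53, 775), -1), A))) = Add(44, Mul(-1, Mul(Pow(Add(-53, 775), -1), 3))) = Add(44, Mul(-1, Mul(Pow(722, -1), 3))) = Add(44, Mul(-1, Mul(Rational(1, 722), 3))) = Add(44, Mul(-1, Rational(3, 722))) = Add(44, Rational(-3, 722)) = Rational(31765, 722)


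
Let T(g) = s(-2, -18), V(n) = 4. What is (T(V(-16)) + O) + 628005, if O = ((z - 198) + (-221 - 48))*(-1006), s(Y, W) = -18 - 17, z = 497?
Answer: 597790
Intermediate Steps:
s(Y, W) = -35
T(g) = -35
O = -30180 (O = ((497 - 198) + (-221 - 48))*(-1006) = (299 - 269)*(-1006) = 30*(-1006) = -30180)
(T(V(-16)) + O) + 628005 = (-35 - 30180) + 628005 = -30215 + 628005 = 597790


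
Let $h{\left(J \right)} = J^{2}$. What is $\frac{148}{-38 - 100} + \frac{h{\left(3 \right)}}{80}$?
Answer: $- \frac{5299}{5520} \approx -0.95996$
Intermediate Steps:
$\frac{148}{-38 - 100} + \frac{h{\left(3 \right)}}{80} = \frac{148}{-38 - 100} + \frac{3^{2}}{80} = \frac{148}{-138} + 9 \cdot \frac{1}{80} = 148 \left(- \frac{1}{138}\right) + \frac{9}{80} = - \frac{74}{69} + \frac{9}{80} = - \frac{5299}{5520}$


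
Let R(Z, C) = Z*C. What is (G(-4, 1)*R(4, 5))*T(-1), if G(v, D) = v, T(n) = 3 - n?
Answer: -320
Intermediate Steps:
R(Z, C) = C*Z
(G(-4, 1)*R(4, 5))*T(-1) = (-20*4)*(3 - 1*(-1)) = (-4*20)*(3 + 1) = -80*4 = -320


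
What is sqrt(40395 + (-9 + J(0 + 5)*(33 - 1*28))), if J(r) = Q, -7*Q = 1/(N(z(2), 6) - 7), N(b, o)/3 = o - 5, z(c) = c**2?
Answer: sqrt(7915691)/14 ≈ 200.96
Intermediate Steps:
N(b, o) = -15 + 3*o (N(b, o) = 3*(o - 5) = 3*(-5 + o) = -15 + 3*o)
Q = 1/28 (Q = -1/(7*((-15 + 3*6) - 7)) = -1/(7*((-15 + 18) - 7)) = -1/(7*(3 - 7)) = -1/7/(-4) = -1/7*(-1/4) = 1/28 ≈ 0.035714)
J(r) = 1/28
sqrt(40395 + (-9 + J(0 + 5)*(33 - 1*28))) = sqrt(40395 + (-9 + (33 - 1*28)/28)) = sqrt(40395 + (-9 + (33 - 28)/28)) = sqrt(40395 + (-9 + (1/28)*5)) = sqrt(40395 + (-9 + 5/28)) = sqrt(40395 - 247/28) = sqrt(1130813/28) = sqrt(7915691)/14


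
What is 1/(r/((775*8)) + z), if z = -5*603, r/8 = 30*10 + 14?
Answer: -775/2336311 ≈ -0.00033172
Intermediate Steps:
r = 2512 (r = 8*(30*10 + 14) = 8*(300 + 14) = 8*314 = 2512)
z = -3015
1/(r/((775*8)) + z) = 1/(2512/((775*8)) - 3015) = 1/(2512/6200 - 3015) = 1/(2512*(1/6200) - 3015) = 1/(314/775 - 3015) = 1/(-2336311/775) = -775/2336311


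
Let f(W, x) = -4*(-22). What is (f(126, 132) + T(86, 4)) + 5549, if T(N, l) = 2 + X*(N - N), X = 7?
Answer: 5639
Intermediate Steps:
T(N, l) = 2 (T(N, l) = 2 + 7*(N - N) = 2 + 7*0 = 2 + 0 = 2)
f(W, x) = 88
(f(126, 132) + T(86, 4)) + 5549 = (88 + 2) + 5549 = 90 + 5549 = 5639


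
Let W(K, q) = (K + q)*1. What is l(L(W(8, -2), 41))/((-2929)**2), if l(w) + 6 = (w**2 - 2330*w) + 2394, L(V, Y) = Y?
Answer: -91461/8579041 ≈ -0.010661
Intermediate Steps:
W(K, q) = K + q
l(w) = 2388 + w**2 - 2330*w (l(w) = -6 + ((w**2 - 2330*w) + 2394) = -6 + (2394 + w**2 - 2330*w) = 2388 + w**2 - 2330*w)
l(L(W(8, -2), 41))/((-2929)**2) = (2388 + 41**2 - 2330*41)/((-2929)**2) = (2388 + 1681 - 95530)/8579041 = -91461*1/8579041 = -91461/8579041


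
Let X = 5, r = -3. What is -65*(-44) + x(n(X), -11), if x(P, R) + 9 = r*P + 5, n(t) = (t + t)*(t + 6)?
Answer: 2526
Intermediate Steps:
n(t) = 2*t*(6 + t) (n(t) = (2*t)*(6 + t) = 2*t*(6 + t))
x(P, R) = -4 - 3*P (x(P, R) = -9 + (-3*P + 5) = -9 + (5 - 3*P) = -4 - 3*P)
-65*(-44) + x(n(X), -11) = -65*(-44) + (-4 - 6*5*(6 + 5)) = 2860 + (-4 - 6*5*11) = 2860 + (-4 - 3*110) = 2860 + (-4 - 330) = 2860 - 334 = 2526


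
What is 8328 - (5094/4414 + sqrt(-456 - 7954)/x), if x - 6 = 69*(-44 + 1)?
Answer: 18377349/2207 + 29*I*sqrt(10)/2961 ≈ 8326.8 + 0.030971*I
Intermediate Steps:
x = -2961 (x = 6 + 69*(-44 + 1) = 6 + 69*(-43) = 6 - 2967 = -2961)
8328 - (5094/4414 + sqrt(-456 - 7954)/x) = 8328 - (5094/4414 + sqrt(-456 - 7954)/(-2961)) = 8328 - (5094*(1/4414) + sqrt(-8410)*(-1/2961)) = 8328 - (2547/2207 + (29*I*sqrt(10))*(-1/2961)) = 8328 - (2547/2207 - 29*I*sqrt(10)/2961) = 8328 + (-2547/2207 + 29*I*sqrt(10)/2961) = 18377349/2207 + 29*I*sqrt(10)/2961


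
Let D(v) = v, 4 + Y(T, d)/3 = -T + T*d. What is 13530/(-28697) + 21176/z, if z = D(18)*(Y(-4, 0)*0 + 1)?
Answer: 303722066/258273 ≈ 1176.0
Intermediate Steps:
Y(T, d) = -12 - 3*T + 3*T*d (Y(T, d) = -12 + 3*(-T + T*d) = -12 + (-3*T + 3*T*d) = -12 - 3*T + 3*T*d)
z = 18 (z = 18*((-12 - 3*(-4) + 3*(-4)*0)*0 + 1) = 18*((-12 + 12 + 0)*0 + 1) = 18*(0*0 + 1) = 18*(0 + 1) = 18*1 = 18)
13530/(-28697) + 21176/z = 13530/(-28697) + 21176/18 = 13530*(-1/28697) + 21176*(1/18) = -13530/28697 + 10588/9 = 303722066/258273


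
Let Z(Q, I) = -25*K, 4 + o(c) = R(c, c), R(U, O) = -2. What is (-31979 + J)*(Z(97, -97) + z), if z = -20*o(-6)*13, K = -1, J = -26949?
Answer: -93400880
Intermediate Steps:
o(c) = -6 (o(c) = -4 - 2 = -6)
Z(Q, I) = 25 (Z(Q, I) = -25*(-1) = 25)
z = 1560 (z = -20*(-6)*13 = 120*13 = 1560)
(-31979 + J)*(Z(97, -97) + z) = (-31979 - 26949)*(25 + 1560) = -58928*1585 = -93400880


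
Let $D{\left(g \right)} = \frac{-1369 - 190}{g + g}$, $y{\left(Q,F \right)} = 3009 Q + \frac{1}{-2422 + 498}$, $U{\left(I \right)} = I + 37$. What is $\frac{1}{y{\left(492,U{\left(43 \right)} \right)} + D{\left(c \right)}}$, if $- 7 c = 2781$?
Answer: $\frac{5350644}{7921253691157} \approx 6.7548 \cdot 10^{-7}$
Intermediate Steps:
$U{\left(I \right)} = 37 + I$
$c = - \frac{2781}{7}$ ($c = \left(- \frac{1}{7}\right) 2781 = - \frac{2781}{7} \approx -397.29$)
$y{\left(Q,F \right)} = - \frac{1}{1924} + 3009 Q$ ($y{\left(Q,F \right)} = 3009 Q + \frac{1}{-1924} = 3009 Q - \frac{1}{1924} = - \frac{1}{1924} + 3009 Q$)
$D{\left(g \right)} = - \frac{1559}{2 g}$
$\frac{1}{y{\left(492,U{\left(43 \right)} \right)} + D{\left(c \right)}} = \frac{1}{\left(- \frac{1}{1924} + 3009 \cdot 492\right) - \frac{1559}{2 \left(- \frac{2781}{7}\right)}} = \frac{1}{\left(- \frac{1}{1924} + 1480428\right) - - \frac{10913}{5562}} = \frac{1}{\frac{2848343471}{1924} + \frac{10913}{5562}} = \frac{1}{\frac{7921253691157}{5350644}} = \frac{5350644}{7921253691157}$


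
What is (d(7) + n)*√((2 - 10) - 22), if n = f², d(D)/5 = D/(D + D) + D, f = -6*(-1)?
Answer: 147*I*√30/2 ≈ 402.58*I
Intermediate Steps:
f = 6
d(D) = 5/2 + 5*D (d(D) = 5*(D/(D + D) + D) = 5*(D/((2*D)) + D) = 5*(D*(1/(2*D)) + D) = 5*(½ + D) = 5/2 + 5*D)
n = 36 (n = 6² = 36)
(d(7) + n)*√((2 - 10) - 22) = ((5/2 + 5*7) + 36)*√((2 - 10) - 22) = ((5/2 + 35) + 36)*√(-8 - 22) = (75/2 + 36)*√(-30) = 147*(I*√30)/2 = 147*I*√30/2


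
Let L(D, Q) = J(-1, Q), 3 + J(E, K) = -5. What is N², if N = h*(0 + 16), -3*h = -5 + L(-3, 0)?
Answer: 43264/9 ≈ 4807.1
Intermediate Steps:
J(E, K) = -8 (J(E, K) = -3 - 5 = -8)
L(D, Q) = -8
h = 13/3 (h = -(-5 - 8)/3 = -⅓*(-13) = 13/3 ≈ 4.3333)
N = 208/3 (N = 13*(0 + 16)/3 = (13/3)*16 = 208/3 ≈ 69.333)
N² = (208/3)² = 43264/9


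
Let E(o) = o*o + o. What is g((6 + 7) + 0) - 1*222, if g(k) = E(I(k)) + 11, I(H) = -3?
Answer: -205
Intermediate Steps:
E(o) = o + o² (E(o) = o² + o = o + o²)
g(k) = 17 (g(k) = -3*(1 - 3) + 11 = -3*(-2) + 11 = 6 + 11 = 17)
g((6 + 7) + 0) - 1*222 = 17 - 1*222 = 17 - 222 = -205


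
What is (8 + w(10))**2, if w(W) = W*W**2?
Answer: 1016064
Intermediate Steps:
w(W) = W**3
(8 + w(10))**2 = (8 + 10**3)**2 = (8 + 1000)**2 = 1008**2 = 1016064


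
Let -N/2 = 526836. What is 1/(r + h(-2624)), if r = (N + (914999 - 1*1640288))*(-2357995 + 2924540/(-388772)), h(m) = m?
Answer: 97193/407704664056167938 ≈ 2.3839e-13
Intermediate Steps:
N = -1053672 (N = -2*526836 = -1053672)
r = 407704664311202370/97193 (r = (-1053672 + (914999 - 1*1640288))*(-2357995 + 2924540/(-388772)) = (-1053672 + (914999 - 1640288))*(-2357995 + 2924540*(-1/388772)) = (-1053672 - 725289)*(-2357995 - 731135/97193) = -1778961*(-229181339170/97193) = 407704664311202370/97193 ≈ 4.1948e+12)
1/(r + h(-2624)) = 1/(407704664311202370/97193 - 2624) = 1/(407704664056167938/97193) = 97193/407704664056167938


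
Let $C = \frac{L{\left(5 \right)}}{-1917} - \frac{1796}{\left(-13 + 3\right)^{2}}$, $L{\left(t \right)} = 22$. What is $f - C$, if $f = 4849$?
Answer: $\frac{233249608}{47925} \approx 4867.0$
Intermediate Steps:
$C = - \frac{861283}{47925}$ ($C = \frac{22}{-1917} - \frac{1796}{\left(-13 + 3\right)^{2}} = 22 \left(- \frac{1}{1917}\right) - \frac{1796}{\left(-10\right)^{2}} = - \frac{22}{1917} - \frac{1796}{100} = - \frac{22}{1917} - \frac{449}{25} = - \frac{861283}{47925} \approx -17.971$)
$f - C = 4849 - - \frac{861283}{47925} = 4849 + \frac{861283}{47925} = \frac{233249608}{47925}$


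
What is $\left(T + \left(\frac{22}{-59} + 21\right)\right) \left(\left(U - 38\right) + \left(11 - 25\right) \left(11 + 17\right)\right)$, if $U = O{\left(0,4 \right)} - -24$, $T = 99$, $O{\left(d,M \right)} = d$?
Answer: $- \frac{2865548}{59} \approx -48569.0$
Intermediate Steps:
$U = 24$ ($U = 0 - -24 = 0 + 24 = 24$)
$\left(T + \left(\frac{22}{-59} + 21\right)\right) \left(\left(U - 38\right) + \left(11 - 25\right) \left(11 + 17\right)\right) = \left(99 + \left(\frac{22}{-59} + 21\right)\right) \left(\left(24 - 38\right) + \left(11 - 25\right) \left(11 + 17\right)\right) = \left(99 + \left(22 \left(- \frac{1}{59}\right) + 21\right)\right) \left(-14 - 392\right) = \left(99 + \left(- \frac{22}{59} + 21\right)\right) \left(-14 - 392\right) = \left(99 + \frac{1217}{59}\right) \left(-406\right) = \frac{7058}{59} \left(-406\right) = - \frac{2865548}{59}$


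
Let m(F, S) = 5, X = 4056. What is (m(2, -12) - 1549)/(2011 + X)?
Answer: -1544/6067 ≈ -0.25449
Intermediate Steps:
(m(2, -12) - 1549)/(2011 + X) = (5 - 1549)/(2011 + 4056) = -1544/6067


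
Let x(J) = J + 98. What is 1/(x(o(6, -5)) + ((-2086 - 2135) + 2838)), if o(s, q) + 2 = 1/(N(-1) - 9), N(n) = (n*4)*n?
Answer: -5/6436 ≈ -0.00077688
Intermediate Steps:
N(n) = 4*n² (N(n) = (4*n)*n = 4*n²)
o(s, q) = -11/5 (o(s, q) = -2 + 1/(4*(-1)² - 9) = -2 + 1/(4*1 - 9) = -2 + 1/(4 - 9) = -2 + 1/(-5) = -2 - ⅕ = -11/5)
x(J) = 98 + J
1/(x(o(6, -5)) + ((-2086 - 2135) + 2838)) = 1/((98 - 11/5) + ((-2086 - 2135) + 2838)) = 1/(479/5 + (-4221 + 2838)) = 1/(479/5 - 1383) = 1/(-6436/5) = -5/6436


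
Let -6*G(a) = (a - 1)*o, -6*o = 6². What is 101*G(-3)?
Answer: -404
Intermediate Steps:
o = -6 (o = -⅙*6² = -⅙*36 = -6)
G(a) = -1 + a (G(a) = -(a - 1)*(-6)/6 = -(-1 + a)*(-6)/6 = -(6 - 6*a)/6 = -1 + a)
101*G(-3) = 101*(-1 - 3) = 101*(-4) = -404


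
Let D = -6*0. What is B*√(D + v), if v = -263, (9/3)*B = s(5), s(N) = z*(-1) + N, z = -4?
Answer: 3*I*√263 ≈ 48.652*I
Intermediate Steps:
D = 0
s(N) = 4 + N (s(N) = -4*(-1) + N = 4 + N)
B = 3 (B = (4 + 5)/3 = (⅓)*9 = 3)
B*√(D + v) = 3*√(0 - 263) = 3*√(-263) = 3*(I*√263) = 3*I*√263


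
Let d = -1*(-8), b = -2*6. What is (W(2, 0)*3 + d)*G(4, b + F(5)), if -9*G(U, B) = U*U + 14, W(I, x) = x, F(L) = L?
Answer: -80/3 ≈ -26.667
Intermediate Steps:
b = -12
G(U, B) = -14/9 - U²/9 (G(U, B) = -(U*U + 14)/9 = -(U² + 14)/9 = -(14 + U²)/9 = -14/9 - U²/9)
d = 8
(W(2, 0)*3 + d)*G(4, b + F(5)) = (0*3 + 8)*(-14/9 - ⅑*4²) = (0 + 8)*(-14/9 - ⅑*16) = 8*(-14/9 - 16/9) = 8*(-10/3) = -80/3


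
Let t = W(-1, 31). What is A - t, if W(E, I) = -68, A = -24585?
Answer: -24517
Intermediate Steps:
t = -68
A - t = -24585 - 1*(-68) = -24585 + 68 = -24517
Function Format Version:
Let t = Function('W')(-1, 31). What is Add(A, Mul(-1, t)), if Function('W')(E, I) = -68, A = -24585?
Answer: -24517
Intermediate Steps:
t = -68
Add(A, Mul(-1, t)) = Add(-24585, Mul(-1, -68)) = Add(-24585, 68) = -24517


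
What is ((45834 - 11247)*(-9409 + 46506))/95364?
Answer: 47521257/3532 ≈ 13454.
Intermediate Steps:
((45834 - 11247)*(-9409 + 46506))/95364 = (34587*37097)*(1/95364) = 1283073939*(1/95364) = 47521257/3532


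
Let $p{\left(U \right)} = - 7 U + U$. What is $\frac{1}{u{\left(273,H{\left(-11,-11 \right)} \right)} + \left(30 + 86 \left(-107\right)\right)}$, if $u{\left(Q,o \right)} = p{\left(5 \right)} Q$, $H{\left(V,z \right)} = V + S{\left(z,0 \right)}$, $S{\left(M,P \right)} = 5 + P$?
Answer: $- \frac{1}{17362} \approx -5.7597 \cdot 10^{-5}$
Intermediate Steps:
$p{\left(U \right)} = - 6 U$
$H{\left(V,z \right)} = 5 + V$ ($H{\left(V,z \right)} = V + \left(5 + 0\right) = V + 5 = 5 + V$)
$u{\left(Q,o \right)} = - 30 Q$ ($u{\left(Q,o \right)} = \left(-6\right) 5 Q = - 30 Q$)
$\frac{1}{u{\left(273,H{\left(-11,-11 \right)} \right)} + \left(30 + 86 \left(-107\right)\right)} = \frac{1}{\left(-30\right) 273 + \left(30 + 86 \left(-107\right)\right)} = \frac{1}{-8190 + \left(30 - 9202\right)} = \frac{1}{-8190 - 9172} = \frac{1}{-17362} = - \frac{1}{17362}$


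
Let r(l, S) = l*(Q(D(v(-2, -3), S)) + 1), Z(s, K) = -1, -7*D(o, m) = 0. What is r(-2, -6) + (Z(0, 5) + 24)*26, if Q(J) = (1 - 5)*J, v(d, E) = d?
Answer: 596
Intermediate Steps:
D(o, m) = 0 (D(o, m) = -⅐*0 = 0)
Q(J) = -4*J
r(l, S) = l (r(l, S) = l*(-4*0 + 1) = l*(0 + 1) = l*1 = l)
r(-2, -6) + (Z(0, 5) + 24)*26 = -2 + (-1 + 24)*26 = -2 + 23*26 = -2 + 598 = 596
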